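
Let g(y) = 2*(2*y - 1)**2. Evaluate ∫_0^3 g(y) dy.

42

Let u = 2*y - 1, so du = 2 dy. When y = 0, u = -1; when y = 3, u = 5.
The integral becomes ∫ u**2 du from -1 to 5, with antiderivative u**3/3.
Back in y: F(y) = (2*y - 1)**3/3.
Then F(3) - F(0) = (125/3) - (-1/3) = 42.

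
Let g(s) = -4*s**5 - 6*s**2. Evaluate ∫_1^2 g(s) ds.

By the power rule, an antiderivative is F(s) = -2*s**6/3 - 2*s**3.
Then F(2) - F(1) = (-176/3) - (-8/3) = -56.

-56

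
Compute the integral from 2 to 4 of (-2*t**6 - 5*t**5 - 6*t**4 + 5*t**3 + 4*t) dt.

By the power rule, an antiderivative is F(t) = -2*t**7/7 - 5*t**6/6 - 6*t**5/5 + 5*t**4/4 + 2*t**2.
Then F(4) - F(2) = (-941984/105) - (-10532/105) = -310484/35.

-310484/35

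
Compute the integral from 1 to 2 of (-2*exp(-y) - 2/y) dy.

-2*log(2) - 2*exp(-1) + 2*exp(-2)

An antiderivative is F(y) = -2*log(y) + 2*exp(-y).
Then F(2) - F(1) = (-2*log(2) + 2*exp(-2)) - (2*exp(-1)) = -2*log(2) - 2*exp(-1) + 2*exp(-2).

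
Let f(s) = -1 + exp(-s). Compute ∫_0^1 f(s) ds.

-exp(-1)

An antiderivative is F(s) = -s - exp(-s).
Then F(1) - F(0) = (-1 - exp(-1)) - (-1) = -exp(-1).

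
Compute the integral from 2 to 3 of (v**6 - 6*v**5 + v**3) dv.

-9929/28

By the power rule, an antiderivative is F(v) = v**7/7 - v**6 + v**4/4.
Then F(3) - F(2) = (-11097/28) - (-292/7) = -9929/28.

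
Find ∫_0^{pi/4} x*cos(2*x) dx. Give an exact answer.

-1/4 + pi/8

Integrate by parts once (u = x, dv = cos(2*x) dx).
An antiderivative is F(x) = x*sin(2*x)/2 + cos(2*x)/4.
Then F(pi/4) - F(0) = (pi/8) - (1/4) = -1/4 + pi/8.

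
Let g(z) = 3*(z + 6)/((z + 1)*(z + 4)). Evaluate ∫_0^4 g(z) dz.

-2*log(2) + 5*log(5)

Factor the denominator: z**2 + 5*z + 4 = (z + 4)(z + 1).
Partial fractions: 3*(z + 6)/((z + 1)*(z + 4)) = -2/(z + 4) + 5/(z + 1).
An antiderivative is F(z) = 5*log(z + 1) - 2*log(z + 4).
Then F(4) - F(0) = (-6*log(2) + 5*log(5)) - (-log(16)) = -2*log(2) + 5*log(5).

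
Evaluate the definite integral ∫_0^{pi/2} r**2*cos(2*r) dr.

Integrate by parts twice (u = r^2, dv = cos(2*r) dr).
An antiderivative is F(r) = r**2*sin(2*r)/2 + r*cos(2*r)/2 - sin(2*r)/4.
Then F(pi/2) - F(0) = (-pi/4) - (0) = -pi/4.

-pi/4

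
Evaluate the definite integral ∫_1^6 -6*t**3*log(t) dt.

Integrate by parts once (u = ln t, dv = -6*t**3 dt).
An antiderivative is F(t) = -3*t**4*(4*log(t) - 1)/8.
Then F(6) - F(1) = (-1944*log(3) - 1944*log(2) + 486) - (3/8) = -1944*log(3) - 1944*log(2) + 3885/8.

-1944*log(3) - 1944*log(2) + 3885/8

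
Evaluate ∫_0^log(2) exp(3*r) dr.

7/3

Let u = exp(r), so du = exp(r) dr. When r = 0, u = 1; when r = log(2), u = 2.
The integral becomes ∫ u**2 du from 1 to 2, with antiderivative u**3/3.
Back in r: F(r) = exp(3*r)/3.
Then F(log(2)) - F(0) = (8/3) - (1/3) = 7/3.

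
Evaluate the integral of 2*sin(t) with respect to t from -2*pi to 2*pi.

0

An antiderivative is F(t) = -2*cos(t).
Then F(2*pi) - F(-2*pi) = (-2) - (-2) = 0.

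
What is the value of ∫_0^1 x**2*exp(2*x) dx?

Integrate by parts twice (u = x^2, dv = exp(2*x) dx).
An antiderivative is F(x) = (2*x**2 - 2*x + 1)*exp(2*x)/4.
Then F(1) - F(0) = (exp(2)/4) - (1/4) = -1/4 + exp(2)/4.

-1/4 + exp(2)/4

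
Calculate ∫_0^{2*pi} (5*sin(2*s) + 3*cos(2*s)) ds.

0

An antiderivative is F(s) = 3*sin(2*s)/2 - 5*cos(2*s)/2.
Then F(2*pi) - F(0) = (-5/2) - (-5/2) = 0.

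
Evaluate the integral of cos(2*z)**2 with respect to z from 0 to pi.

Use the identity cos^2(2*z) = (1 + cos(4*z))/2.
An antiderivative is F(z) = z/2 + sin(4*z)/8.
Then F(pi) - F(0) = (pi/2) - (0) = pi/2.

pi/2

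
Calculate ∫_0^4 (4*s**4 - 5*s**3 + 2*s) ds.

By the power rule, an antiderivative is F(s) = 4*s**5/5 - 5*s**4/4 + s**2.
Then F(4) - F(0) = (2576/5) - (0) = 2576/5.

2576/5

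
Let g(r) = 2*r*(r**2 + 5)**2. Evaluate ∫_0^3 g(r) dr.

873

Let u = r**2 + 5, so du = 2*r dr. When r = 0, u = 5; when r = 3, u = 14.
The integral becomes ∫ u**2 du from 5 to 14, with antiderivative u**3/3.
Back in r: F(r) = (r**2 + 5)**3/3.
Then F(3) - F(0) = (2744/3) - (125/3) = 873.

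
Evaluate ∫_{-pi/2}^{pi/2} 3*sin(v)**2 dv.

Use the identity sin^2(v) = (1 - cos(2*v))/2.
An antiderivative is F(v) = 3*v/2 - 3*sin(2*v)/4.
Then F(pi/2) - F(-pi/2) = (3*pi/4) - (-3*pi/4) = 3*pi/2.

3*pi/2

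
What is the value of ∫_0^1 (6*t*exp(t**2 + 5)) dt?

Let u = t**2 + 5, so du = 2*t dt. When t = 0, u = 5; when t = 1, u = 6.
The integral becomes 3·∫ exp(u) du from 5 to 6, with antiderivative 3*exp(u).
Back in t: F(t) = 3*exp(t**2 + 5).
Then F(1) - F(0) = (3*exp(6)) - (3*exp(5)) = -3*(1 - exp(1))*exp(5).

-3*(1 - exp(1))*exp(5)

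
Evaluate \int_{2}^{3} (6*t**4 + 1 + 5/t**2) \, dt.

7651/30

By the power rule, an antiderivative is F(t) = 6*t**5/5 + t - 5/t.
Then F(3) - F(2) = (4394/15) - (379/10) = 7651/30.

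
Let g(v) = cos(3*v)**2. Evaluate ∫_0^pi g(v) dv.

pi/2

Use the identity cos^2(3*v) = (1 + cos(6*v))/2.
An antiderivative is F(v) = v/2 + sin(6*v)/12.
Then F(pi) - F(0) = (pi/2) - (0) = pi/2.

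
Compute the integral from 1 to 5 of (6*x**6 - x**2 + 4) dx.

1405700/21

By the power rule, an antiderivative is F(x) = 6*x**7/7 - x**3/3 + 4*x.
Then F(5) - F(1) = (1405795/21) - (95/21) = 1405700/21.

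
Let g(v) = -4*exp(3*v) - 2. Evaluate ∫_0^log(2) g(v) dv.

-28/3 - log(4)

An antiderivative is F(v) = -4*exp(3*v)/3 - 2*v.
Then F(log(2)) - F(0) = (-32/3 - log(4)) - (-4/3) = -28/3 - log(4).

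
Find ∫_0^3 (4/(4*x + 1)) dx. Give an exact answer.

log(13)

An antiderivative is F(x) = log(4*x + 1).
Then F(3) - F(0) = (log(13)) - (0) = log(13).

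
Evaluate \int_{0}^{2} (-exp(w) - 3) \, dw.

-exp(2) - 5

An antiderivative is F(w) = -3*w - exp(w).
Then F(2) - F(0) = (-exp(2) - 6) - (-1) = -exp(2) - 5.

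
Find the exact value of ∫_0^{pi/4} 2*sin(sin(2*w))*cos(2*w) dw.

1 - cos(1)

Let u = sin(2*w), so du = 2*cos(2*w) dw. When w = 0, u = 0; when w = pi/4, u = 1.
The integral becomes ∫ sin(u) du from 0 to 1, with antiderivative -cos(u).
Back in w: F(w) = -cos(sin(2*w)).
Then F(pi/4) - F(0) = (-cos(1)) - (-1) = 1 - cos(1).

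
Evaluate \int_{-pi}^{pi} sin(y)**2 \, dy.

Use the identity sin^2(y) = (1 - cos(2*y))/2.
An antiderivative is F(y) = y/2 - sin(2*y)/4.
Then F(pi) - F(-pi) = (pi/2) - (-pi/2) = pi.

pi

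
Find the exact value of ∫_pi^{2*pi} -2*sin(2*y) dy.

An antiderivative is F(y) = cos(2*y).
Then F(2*pi) - F(pi) = (1) - (1) = 0.

0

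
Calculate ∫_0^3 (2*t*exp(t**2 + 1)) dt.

-exp(1) + exp(10)

Let u = t**2 + 1, so du = 2*t dt. When t = 0, u = 1; when t = 3, u = 10.
The integral becomes ∫ exp(u) du from 1 to 10, with antiderivative exp(u).
Back in t: F(t) = exp(t**2 + 1).
Then F(3) - F(0) = (exp(10)) - (exp(1)) = -exp(1) + exp(10).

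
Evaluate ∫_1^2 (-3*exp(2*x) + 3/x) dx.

-3*exp(4)/2 + log(8) + 3*exp(2)/2

An antiderivative is F(x) = -3*exp(2*x)/2 + 3*log(x).
Then F(2) - F(1) = (-3*exp(4)/2 + log(8)) - (-3*exp(2)/2) = -3*exp(4)/2 + log(8) + 3*exp(2)/2.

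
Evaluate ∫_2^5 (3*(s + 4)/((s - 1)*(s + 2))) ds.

Factor the denominator: s**2 + s - 2 = (s + 2)(s - 1).
Partial fractions: 3*(s + 4)/((s - 1)*(s + 2)) = -2/(s + 2) + 5/(s - 1).
An antiderivative is F(s) = 5*log(s - 1) - 2*log(s + 2).
Then F(5) - F(2) = (-2*log(7) + 10*log(2)) - (-log(16)) = -2*log(7) + 14*log(2).

-2*log(7) + 14*log(2)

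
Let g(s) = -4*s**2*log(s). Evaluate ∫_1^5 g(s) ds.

Integrate by parts once (u = ln s, dv = -4*s**2 ds).
An antiderivative is F(s) = -4*s**3*(3*log(s) - 1)/9.
Then F(5) - F(1) = (500/9 - 500*log(5)/3) - (4/9) = 496/9 - 500*log(5)/3.

496/9 - 500*log(5)/3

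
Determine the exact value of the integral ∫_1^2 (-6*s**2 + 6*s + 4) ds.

-1

By the power rule, an antiderivative is F(s) = -2*s**3 + 3*s**2 + 4*s.
Then F(2) - F(1) = (4) - (5) = -1.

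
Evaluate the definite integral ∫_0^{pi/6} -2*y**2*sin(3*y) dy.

4/27 - 2*pi/27

Integrate by parts twice (u = y^2, dv = -2*sin(3*y) dy).
An antiderivative is F(y) = 2*y**2*cos(3*y)/3 - 4*y*sin(3*y)/9 - 4*cos(3*y)/27.
Then F(pi/6) - F(0) = (-2*pi/27) - (-4/27) = 4/27 - 2*pi/27.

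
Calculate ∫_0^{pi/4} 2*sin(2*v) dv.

1

An antiderivative is F(v) = -cos(2*v).
Then F(pi/4) - F(0) = (0) - (-1) = 1.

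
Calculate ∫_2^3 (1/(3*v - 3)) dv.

An antiderivative is F(v) = log(3*v - 3)/3.
Then F(3) - F(2) = (log(6)/3) - (log(3)/3) = log(2)/3.

log(2)/3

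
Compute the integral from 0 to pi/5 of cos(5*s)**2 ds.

pi/10

Use the identity cos^2(5*s) = (1 + cos(10*s))/2.
An antiderivative is F(s) = s/2 + sin(10*s)/20.
Then F(pi/5) - F(0) = (pi/10) - (0) = pi/10.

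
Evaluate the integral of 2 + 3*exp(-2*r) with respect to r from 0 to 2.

An antiderivative is F(r) = 2*r - 3*exp(-2*r)/2.
Then F(2) - F(0) = (4 - 3*exp(-4)/2) - (-3/2) = 11/2 - 3*exp(-4)/2.

11/2 - 3*exp(-4)/2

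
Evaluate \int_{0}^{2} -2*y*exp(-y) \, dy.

Integrate by parts once (u = y, dv = -2*exp(-y) dy).
An antiderivative is F(y) = (2*y + 2)*exp(-y).
Then F(2) - F(0) = (6*exp(-2)) - (2) = -2 + 6*exp(-2).

-2 + 6*exp(-2)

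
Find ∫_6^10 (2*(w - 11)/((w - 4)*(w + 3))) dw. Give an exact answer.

-10*log(3) + 4*log(13)

Factor the denominator: w**2 - w - 12 = (w + 3)(w - 4).
Partial fractions: 2*(w - 11)/((w - 4)*(w + 3)) = 4/(w + 3) - 2/(w - 4).
An antiderivative is F(w) = -2*log(w - 4) + 4*log(w + 3).
Then F(10) - F(6) = (-2*log(3) - 2*log(2) + 4*log(13)) - (-2*log(2) + 8*log(3)) = -10*log(3) + 4*log(13).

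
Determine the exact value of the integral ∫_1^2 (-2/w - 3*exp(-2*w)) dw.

An antiderivative is F(w) = -2*log(w) + 3*exp(-2*w)/2.
Then F(2) - F(1) = (-2*log(2) + 3*exp(-4)/2) - (3*exp(-2)/2) = -2*log(2) - 3*exp(-2)/2 + 3*exp(-4)/2.

-2*log(2) - 3*exp(-2)/2 + 3*exp(-4)/2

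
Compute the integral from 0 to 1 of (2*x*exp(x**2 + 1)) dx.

-exp(1) + exp(2)

Let u = x**2 + 1, so du = 2*x dx. When x = 0, u = 1; when x = 1, u = 2.
The integral becomes ∫ exp(u) du from 1 to 2, with antiderivative exp(u).
Back in x: F(x) = exp(x**2 + 1).
Then F(1) - F(0) = (exp(2)) - (exp(1)) = -exp(1) + exp(2).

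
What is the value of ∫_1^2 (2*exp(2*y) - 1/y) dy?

An antiderivative is F(y) = exp(2*y) - log(y).
Then F(2) - F(1) = (-log(2) + exp(4)) - (exp(2)) = -exp(2) - log(2) + exp(4).

-exp(2) - log(2) + exp(4)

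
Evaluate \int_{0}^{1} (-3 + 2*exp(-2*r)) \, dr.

An antiderivative is F(r) = -3*r - exp(-2*r).
Then F(1) - F(0) = (-3 - exp(-2)) - (-1) = -2 - exp(-2).

-2 - exp(-2)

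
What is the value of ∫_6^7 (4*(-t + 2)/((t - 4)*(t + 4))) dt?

Factor the denominator: t**2 - 16 = (t + 4)(t - 4).
Partial fractions: 4*(-t + 2)/((t - 4)*(t + 4)) = -3/(t + 4) - 1/(t - 4).
An antiderivative is F(t) = -log(t - 4) - 3*log(t + 4).
Then F(7) - F(6) = (-3*log(11) - log(3)) - (-3*log(5) - 4*log(2)) = -3*log(11) - log(3) + 4*log(2) + 3*log(5).

-3*log(11) - log(3) + 4*log(2) + 3*log(5)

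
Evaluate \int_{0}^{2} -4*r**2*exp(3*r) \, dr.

Integrate by parts twice (u = r^2, dv = -4*exp(3*r) dr).
An antiderivative is F(r) = (-36*r**2 + 24*r - 8)*exp(3*r)/27.
Then F(2) - F(0) = (-104*exp(6)/27) - (-8/27) = 8/27 - 104*exp(6)/27.

8/27 - 104*exp(6)/27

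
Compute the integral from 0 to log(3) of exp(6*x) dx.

364/3

Let u = exp(x), so du = exp(x) dx. When x = 0, u = 1; when x = log(3), u = 3.
The integral becomes ∫ u**5 du from 1 to 3, with antiderivative u**6/6.
Back in x: F(x) = exp(6*x)/6.
Then F(log(3)) - F(0) = (243/2) - (1/6) = 364/3.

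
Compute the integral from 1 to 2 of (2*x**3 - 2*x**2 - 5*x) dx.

By the power rule, an antiderivative is F(x) = x**4/2 - 2*x**3/3 - 5*x**2/2.
Then F(2) - F(1) = (-22/3) - (-8/3) = -14/3.

-14/3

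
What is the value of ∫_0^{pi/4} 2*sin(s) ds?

2 - sqrt(2)

An antiderivative is F(s) = -2*cos(s).
Then F(pi/4) - F(0) = (-sqrt(2)) - (-2) = 2 - sqrt(2).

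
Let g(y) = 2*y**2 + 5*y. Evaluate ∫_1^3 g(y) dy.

By the power rule, an antiderivative is F(y) = 2*y**3/3 + 5*y**2/2.
Then F(3) - F(1) = (81/2) - (19/6) = 112/3.

112/3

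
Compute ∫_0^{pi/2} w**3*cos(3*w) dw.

Integrate by parts 3 times (u = w^3, dv = cos(3*w) dw).
An antiderivative is F(w) = w**3*sin(3*w)/3 + w**2*cos(3*w)/3 - 2*w*sin(3*w)/9 - 2*cos(3*w)/27.
Then F(pi/2) - F(0) = (-pi**3/24 + pi/9) - (-2/27) = -pi**3/24 + 2/27 + pi/9.

-pi**3/24 + 2/27 + pi/9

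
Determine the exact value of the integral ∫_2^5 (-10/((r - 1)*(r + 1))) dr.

-log(32)

Factor the denominator: r**2 - 1 = (r + 1)(r - 1).
Partial fractions: -10/((r - 1)*(r + 1)) = 5/(r + 1) - 5/(r - 1).
An antiderivative is F(r) = -5*log(r - 1) + 5*log(r + 1).
Then F(5) - F(2) = (-5*log(2) + 5*log(3)) - (5*log(3)) = -log(32).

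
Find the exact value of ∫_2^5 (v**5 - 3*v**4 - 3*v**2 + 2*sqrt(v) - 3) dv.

-8*sqrt(2)/3 + 20*sqrt(5)/3 + 6117/10

By the power rule, an antiderivative is F(v) = v**6/6 - 3*v**5/5 + 4*v**(3/2)/3 - v**3 - 3*v.
Then F(5) - F(2) = (20*sqrt(5)/3 + 3535/6) - (-338/15 + 8*sqrt(2)/3) = -8*sqrt(2)/3 + 20*sqrt(5)/3 + 6117/10.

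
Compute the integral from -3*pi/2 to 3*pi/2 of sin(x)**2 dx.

Use the identity sin^2(x) = (1 - cos(2*x))/2.
An antiderivative is F(x) = x/2 - sin(2*x)/4.
Then F(3*pi/2) - F(-3*pi/2) = (3*pi/4) - (-3*pi/4) = 3*pi/2.

3*pi/2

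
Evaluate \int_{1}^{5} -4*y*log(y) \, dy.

Integrate by parts once (u = ln y, dv = -4*y dy).
An antiderivative is F(y) = -y**2*(2*log(y) - 1).
Then F(5) - F(1) = (25 - 50*log(5)) - (1) = 24 - 50*log(5).

24 - 50*log(5)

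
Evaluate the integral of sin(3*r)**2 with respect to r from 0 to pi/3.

Use the identity sin^2(3*r) = (1 - cos(6*r))/2.
An antiderivative is F(r) = r/2 - sin(6*r)/12.
Then F(pi/3) - F(0) = (pi/6) - (0) = pi/6.

pi/6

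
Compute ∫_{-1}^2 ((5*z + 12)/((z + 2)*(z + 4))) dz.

Factor the denominator: z**2 + 6*z + 8 = (z + 4)(z + 2).
Partial fractions: (5*z + 12)/((z + 2)*(z + 4)) = 4/(z + 4) + 1/(z + 2).
An antiderivative is F(z) = log(z + 2) + 4*log(z + 4).
Then F(2) - F(-1) = (6*log(2) + 4*log(3)) - (log(81)) = log(64).

log(64)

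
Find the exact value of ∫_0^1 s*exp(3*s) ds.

1/9 + 2*exp(3)/9

Integrate by parts once (u = s, dv = exp(3*s) ds).
An antiderivative is F(s) = (3*s - 1)*exp(3*s)/9.
Then F(1) - F(0) = (2*exp(3)/9) - (-1/9) = 1/9 + 2*exp(3)/9.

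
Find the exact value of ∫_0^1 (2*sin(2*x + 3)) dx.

cos(3) - cos(5)

Let u = 2*x + 3, so du = 2 dx. When x = 0, u = 3; when x = 1, u = 5.
The integral becomes ∫ sin(u) du from 3 to 5, with antiderivative -cos(u).
Back in x: F(x) = -cos(2*x + 3).
Then F(1) - F(0) = (-cos(5)) - (-cos(3)) = cos(3) - cos(5).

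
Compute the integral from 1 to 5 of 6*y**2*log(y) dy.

-248/3 + 250*log(5)

Integrate by parts once (u = ln y, dv = 6*y**2 dy).
An antiderivative is F(y) = 2*y**3*(3*log(y) - 1)/3.
Then F(5) - F(1) = (-250/3 + 250*log(5)) - (-2/3) = -248/3 + 250*log(5).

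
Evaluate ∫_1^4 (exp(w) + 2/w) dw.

An antiderivative is F(w) = exp(w) + 2*log(w).
Then F(4) - F(1) = (log(16) + exp(4)) - (exp(1)) = -exp(1) + log(16) + exp(4).

-exp(1) + log(16) + exp(4)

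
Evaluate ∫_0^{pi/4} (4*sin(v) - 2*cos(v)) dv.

4 - 3*sqrt(2)

An antiderivative is F(v) = -2*sin(v) - 4*cos(v).
Then F(pi/4) - F(0) = (-3*sqrt(2)) - (-4) = 4 - 3*sqrt(2).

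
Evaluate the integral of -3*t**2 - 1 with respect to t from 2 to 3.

By the power rule, an antiderivative is F(t) = -t**3 - t.
Then F(3) - F(2) = (-30) - (-10) = -20.

-20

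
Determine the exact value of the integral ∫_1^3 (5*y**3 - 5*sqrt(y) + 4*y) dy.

By the power rule, an antiderivative is F(y) = 5*y**4/4 - 10*y**(3/2)/3 + 2*y**2.
Then F(3) - F(1) = (477/4 - 10*sqrt(3)) - (-1/12) = 358/3 - 10*sqrt(3).

358/3 - 10*sqrt(3)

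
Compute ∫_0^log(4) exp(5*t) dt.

1023/5

Let u = exp(t), so du = exp(t) dt. When t = 0, u = 1; when t = log(4), u = 4.
The integral becomes ∫ u**4 du from 1 to 4, with antiderivative u**5/5.
Back in t: F(t) = exp(5*t)/5.
Then F(log(4)) - F(0) = (1024/5) - (1/5) = 1023/5.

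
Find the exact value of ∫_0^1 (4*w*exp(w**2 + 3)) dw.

-2*(1 - exp(1))*exp(3)

Let u = w**2 + 3, so du = 2*w dw. When w = 0, u = 3; when w = 1, u = 4.
The integral becomes 2·∫ exp(u) du from 3 to 4, with antiderivative 2*exp(u).
Back in w: F(w) = 2*exp(w**2 + 3).
Then F(1) - F(0) = (2*exp(4)) - (2*exp(3)) = -2*(1 - exp(1))*exp(3).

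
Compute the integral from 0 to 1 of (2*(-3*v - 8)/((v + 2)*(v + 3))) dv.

-log(9)

Factor the denominator: v**2 + 5*v + 6 = (v + 3)(v + 2).
Partial fractions: 2*(-3*v - 8)/((v + 2)*(v + 3)) = -2/(v + 3) - 4/(v + 2).
An antiderivative is F(v) = -4*log(v + 2) - 2*log(v + 3).
Then F(1) - F(0) = (-4*log(3) - 4*log(2)) - (-4*log(2) - 2*log(3)) = -log(9).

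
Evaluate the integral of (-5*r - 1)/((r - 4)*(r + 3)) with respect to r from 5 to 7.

-3*log(3) - 2*log(5) + 4*log(2)

Factor the denominator: r**2 - r - 12 = (r + 3)(r - 4).
Partial fractions: (-5*r - 1)/((r - 4)*(r + 3)) = -2/(r + 3) - 3/(r - 4).
An antiderivative is F(r) = -3*log(r - 4) - 2*log(r + 3).
Then F(7) - F(5) = (-3*log(3) - 2*log(5) - 2*log(2)) - (-log(64)) = -3*log(3) - 2*log(5) + 4*log(2).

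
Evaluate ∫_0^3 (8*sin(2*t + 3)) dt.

4*cos(3) - 4*cos(9)

Let u = 2*t + 3, so du = 2 dt. When t = 0, u = 3; when t = 3, u = 9.
The integral becomes 4·∫ sin(u) du from 3 to 9, with antiderivative -4*cos(u).
Back in t: F(t) = -4*cos(2*t + 3).
Then F(3) - F(0) = (-4*cos(9)) - (-4*cos(3)) = 4*cos(3) - 4*cos(9).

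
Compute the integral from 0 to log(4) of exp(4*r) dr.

255/4

Let u = exp(r), so du = exp(r) dr. When r = 0, u = 1; when r = log(4), u = 4.
The integral becomes ∫ u**3 du from 1 to 4, with antiderivative u**4/4.
Back in r: F(r) = exp(4*r)/4.
Then F(log(4)) - F(0) = (64) - (1/4) = 255/4.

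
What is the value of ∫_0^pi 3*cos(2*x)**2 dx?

Use the identity cos^2(2*x) = (1 + cos(4*x))/2.
An antiderivative is F(x) = 3*x/2 + 3*sin(4*x)/8.
Then F(pi) - F(0) = (3*pi/2) - (0) = 3*pi/2.

3*pi/2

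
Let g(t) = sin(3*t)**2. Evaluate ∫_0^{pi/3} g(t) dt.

pi/6

Use the identity sin^2(3*t) = (1 - cos(6*t))/2.
An antiderivative is F(t) = t/2 - sin(6*t)/12.
Then F(pi/3) - F(0) = (pi/6) - (0) = pi/6.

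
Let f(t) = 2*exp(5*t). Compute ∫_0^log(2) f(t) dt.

Let u = exp(t), so du = exp(t) dt. When t = 0, u = 1; when t = log(2), u = 2.
The integral becomes 2·∫ u**4 du from 1 to 2, with antiderivative 2*u**5/5.
Back in t: F(t) = 2*exp(5*t)/5.
Then F(log(2)) - F(0) = (64/5) - (2/5) = 62/5.

62/5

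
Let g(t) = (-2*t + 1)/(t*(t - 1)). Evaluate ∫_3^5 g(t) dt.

log(3/10)

Factor the denominator: t**2 - t = t(t - 1).
Partial fractions: (-2*t + 1)/(t*(t - 1)) = -1/t - 1/(t - 1).
An antiderivative is F(t) = -log(t) - log(t - 1).
Then F(5) - F(3) = (-log(20)) - (-log(6)) = log(3/10).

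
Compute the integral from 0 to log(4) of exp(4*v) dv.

255/4

Let u = exp(v), so du = exp(v) dv. When v = 0, u = 1; when v = log(4), u = 4.
The integral becomes ∫ u**3 du from 1 to 4, with antiderivative u**4/4.
Back in v: F(v) = exp(4*v)/4.
Then F(log(4)) - F(0) = (64) - (1/4) = 255/4.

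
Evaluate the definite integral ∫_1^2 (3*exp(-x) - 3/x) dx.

An antiderivative is F(x) = -3*log(x) - 3*exp(-x).
Then F(2) - F(1) = (-3*log(2) - 3*exp(-2)) - (-3*exp(-1)) = -3*log(2) - 3*exp(-2) + 3*exp(-1).

-3*log(2) - 3*exp(-2) + 3*exp(-1)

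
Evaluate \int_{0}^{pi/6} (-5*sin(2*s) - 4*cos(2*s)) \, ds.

An antiderivative is F(s) = -2*sin(2*s) + 5*cos(2*s)/2.
Then F(pi/6) - F(0) = (5/4 - sqrt(3)) - (5/2) = -sqrt(3) - 5/4.

-sqrt(3) - 5/4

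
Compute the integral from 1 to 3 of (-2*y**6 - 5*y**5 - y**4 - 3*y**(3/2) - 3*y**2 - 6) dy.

-138226/105 - 54*sqrt(3)/5

By the power rule, an antiderivative is F(y) = -2*y**7/7 - 5*y**6/6 - 6*y**(5/2)/5 - y**5/5 - y**3 - 6*y.
Then F(3) - F(1) = (-92817/70 - 54*sqrt(3)/5) - (-1999/210) = -138226/105 - 54*sqrt(3)/5.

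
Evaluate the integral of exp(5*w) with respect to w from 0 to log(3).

Let u = exp(w), so du = exp(w) dw. When w = 0, u = 1; when w = log(3), u = 3.
The integral becomes ∫ u**4 du from 1 to 3, with antiderivative u**5/5.
Back in w: F(w) = exp(5*w)/5.
Then F(log(3)) - F(0) = (243/5) - (1/5) = 242/5.

242/5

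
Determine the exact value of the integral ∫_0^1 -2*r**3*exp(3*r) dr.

-8*exp(3)/27 - 4/27

Integrate by parts 3 times (u = r^3, dv = -2*exp(3*r) dr).
An antiderivative is F(r) = (-18*r**3 + 18*r**2 - 12*r + 4)*exp(3*r)/27.
Then F(1) - F(0) = (-8*exp(3)/27) - (4/27) = -8*exp(3)/27 - 4/27.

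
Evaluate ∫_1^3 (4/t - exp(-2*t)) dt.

An antiderivative is F(t) = 4*log(t) + exp(-2*t)/2.
Then F(3) - F(1) = (exp(-6)/2 + 4*log(3)) - (exp(-2)/2) = (-exp(4) + 1 + 8*exp(6)*log(3))*exp(-6)/2.

(-exp(4) + 1 + 8*exp(6)*log(3))*exp(-6)/2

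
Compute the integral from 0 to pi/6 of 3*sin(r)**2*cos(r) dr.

Let u = sin(r), so du = cos(r) dr. When r = 0, u = 0; when r = pi/6, u = 1/2.
The integral becomes 3·∫ u**2 du from 0 to 1/2, with antiderivative u**3.
Back in r: F(r) = sin(r)**3.
Then F(pi/6) - F(0) = (1/8) - (0) = 1/8.

1/8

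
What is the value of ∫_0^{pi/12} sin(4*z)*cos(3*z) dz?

Use the identity sin(4*z)cos(3*z) = [sin(7*z) + sin(z)]/2.
An antiderivative is F(z) = -cos(z)/2 - cos(7*z)/14.
Then F(pi/12) - F(0) = (-3*sqrt(6)/28 - sqrt(2)/7) - (-4/7) = -3*sqrt(6)/28 - sqrt(2)/7 + 4/7.

-3*sqrt(6)/28 - sqrt(2)/7 + 4/7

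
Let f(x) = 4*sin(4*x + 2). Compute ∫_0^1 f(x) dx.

Let u = 4*x + 2, so du = 4 dx. When x = 0, u = 2; when x = 1, u = 6.
The integral becomes ∫ sin(u) du from 2 to 6, with antiderivative -cos(u).
Back in x: F(x) = -cos(4*x + 2).
Then F(1) - F(0) = (-cos(6)) - (-cos(2)) = -cos(6) + cos(2).

-cos(6) + cos(2)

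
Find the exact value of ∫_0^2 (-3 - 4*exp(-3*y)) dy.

-22/3 + 4*exp(-6)/3

An antiderivative is F(y) = -3*y + 4*exp(-3*y)/3.
Then F(2) - F(0) = (-6 + 4*exp(-6)/3) - (4/3) = -22/3 + 4*exp(-6)/3.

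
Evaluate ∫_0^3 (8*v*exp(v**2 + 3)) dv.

-4*(1 - exp(9))*exp(3)

Let u = v**2 + 3, so du = 2*v dv. When v = 0, u = 3; when v = 3, u = 12.
The integral becomes 4·∫ exp(u) du from 3 to 12, with antiderivative 4*exp(u).
Back in v: F(v) = 4*exp(v**2 + 3).
Then F(3) - F(0) = (4*exp(12)) - (4*exp(3)) = -4*(1 - exp(9))*exp(3).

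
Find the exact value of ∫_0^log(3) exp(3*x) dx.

Let u = exp(x), so du = exp(x) dx. When x = 0, u = 1; when x = log(3), u = 3.
The integral becomes ∫ u**2 du from 1 to 3, with antiderivative u**3/3.
Back in x: F(x) = exp(3*x)/3.
Then F(log(3)) - F(0) = (9) - (1/3) = 26/3.

26/3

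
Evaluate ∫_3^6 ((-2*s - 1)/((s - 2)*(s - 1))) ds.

-13*log(2) + 3*log(5)

Factor the denominator: s**2 - 3*s + 2 = (s - 1)(s - 2).
Partial fractions: (-2*s - 1)/((s - 2)*(s - 1)) = 3/(s - 1) - 5/(s - 2).
An antiderivative is F(s) = -5*log(s - 2) + 3*log(s - 1).
Then F(6) - F(3) = (-10*log(2) + 3*log(5)) - (log(8)) = -13*log(2) + 3*log(5).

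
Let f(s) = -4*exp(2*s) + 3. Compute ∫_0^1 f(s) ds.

5 - 2*exp(2)

An antiderivative is F(s) = -2*exp(2*s) + 3*s.
Then F(1) - F(0) = (3 - 2*exp(2)) - (-2) = 5 - 2*exp(2).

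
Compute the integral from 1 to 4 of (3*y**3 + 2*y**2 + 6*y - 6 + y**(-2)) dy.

By the power rule, an antiderivative is F(y) = 3*y**4/4 + 2*y**3/3 + 3*y**2 - 6*y - 1/y.
Then F(4) - F(1) = (3101/12) - (-31/12) = 261.

261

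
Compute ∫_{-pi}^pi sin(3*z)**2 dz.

Use the identity sin^2(3*z) = (1 - cos(6*z))/2.
An antiderivative is F(z) = z/2 - sin(6*z)/12.
Then F(pi) - F(-pi) = (pi/2) - (-pi/2) = pi.

pi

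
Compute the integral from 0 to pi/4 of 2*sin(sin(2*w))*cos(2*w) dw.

Let u = sin(2*w), so du = 2*cos(2*w) dw. When w = 0, u = 0; when w = pi/4, u = 1.
The integral becomes ∫ sin(u) du from 0 to 1, with antiderivative -cos(u).
Back in w: F(w) = -cos(sin(2*w)).
Then F(pi/4) - F(0) = (-cos(1)) - (-1) = 1 - cos(1).

1 - cos(1)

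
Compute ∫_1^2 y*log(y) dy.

Integrate by parts once (u = ln y, dv = y dy).
An antiderivative is F(y) = y**2*(2*log(y) - 1)/4.
Then F(2) - F(1) = (-1 + log(4)) - (-1/4) = -3/4 + log(4).

-3/4 + log(4)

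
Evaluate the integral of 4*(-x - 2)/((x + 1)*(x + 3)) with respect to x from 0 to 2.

-log(25)

Factor the denominator: x**2 + 4*x + 3 = (x + 3)(x + 1).
Partial fractions: 4*(-x - 2)/((x + 1)*(x + 3)) = -2/(x + 3) - 2/(x + 1).
An antiderivative is F(x) = -2*log(x + 1) - 2*log(x + 3).
Then F(2) - F(0) = (-2*log(5) - 2*log(3)) - (-log(9)) = -log(25).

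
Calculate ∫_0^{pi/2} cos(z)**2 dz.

pi/4

Use the identity cos^2(z) = (1 + cos(2*z))/2.
An antiderivative is F(z) = z/2 + sin(2*z)/4.
Then F(pi/2) - F(0) = (pi/4) - (0) = pi/4.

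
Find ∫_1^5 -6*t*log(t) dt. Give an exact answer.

36 - 75*log(5)

Integrate by parts once (u = ln t, dv = -6*t dt).
An antiderivative is F(t) = -3*t**2*(2*log(t) - 1)/2.
Then F(5) - F(1) = (75/2 - 75*log(5)) - (3/2) = 36 - 75*log(5).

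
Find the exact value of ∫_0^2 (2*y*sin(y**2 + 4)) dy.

Let u = y**2 + 4, so du = 2*y dy. When y = 0, u = 4; when y = 2, u = 8.
The integral becomes ∫ sin(u) du from 4 to 8, with antiderivative -cos(u).
Back in y: F(y) = -cos(y**2 + 4).
Then F(2) - F(0) = (-cos(8)) - (-cos(4)) = cos(4) - cos(8).

cos(4) - cos(8)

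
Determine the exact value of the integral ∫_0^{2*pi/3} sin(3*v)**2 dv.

Use the identity sin^2(3*v) = (1 - cos(6*v))/2.
An antiderivative is F(v) = v/2 - sin(6*v)/12.
Then F(2*pi/3) - F(0) = (pi/3) - (0) = pi/3.

pi/3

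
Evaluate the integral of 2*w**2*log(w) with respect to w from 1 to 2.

Integrate by parts once (u = ln w, dv = 2*w**2 dw).
An antiderivative is F(w) = 2*w**3*(3*log(w) - 1)/9.
Then F(2) - F(1) = (-16/9 + 16*log(2)/3) - (-2/9) = -14/9 + 16*log(2)/3.

-14/9 + 16*log(2)/3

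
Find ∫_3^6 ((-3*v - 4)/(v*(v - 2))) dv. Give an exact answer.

-8*log(2)

Factor the denominator: v**2 - 2*v = v(v - 2).
Partial fractions: (-3*v - 4)/(v*(v - 2)) = 2/v - 5/(v - 2).
An antiderivative is F(v) = 2*log(v) - 5*log(v - 2).
Then F(6) - F(3) = (-8*log(2) + 2*log(3)) - (log(9)) = -8*log(2).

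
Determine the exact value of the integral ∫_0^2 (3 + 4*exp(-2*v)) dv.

An antiderivative is F(v) = 3*v - 2*exp(-2*v).
Then F(2) - F(0) = (6 - 2*exp(-4)) - (-2) = 8 - 2*exp(-4).

8 - 2*exp(-4)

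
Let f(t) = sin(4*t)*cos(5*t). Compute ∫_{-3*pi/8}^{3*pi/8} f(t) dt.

Use the identity sin(4*t)cos(5*t) = [sin(9*t) + sin(-t)]/2.
An antiderivative is F(t) = cos(t)/2 - cos(9*t)/18.
Then F(3*pi/8) - F(-3*pi/8) = (5*sqrt(2 - sqrt(2))/18) - (5*sqrt(2 - sqrt(2))/18) = 0.

0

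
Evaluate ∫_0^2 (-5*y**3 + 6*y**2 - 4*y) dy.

By the power rule, an antiderivative is F(y) = -5*y**4/4 + 2*y**3 - 2*y**2.
Then F(2) - F(0) = (-12) - (0) = -12.

-12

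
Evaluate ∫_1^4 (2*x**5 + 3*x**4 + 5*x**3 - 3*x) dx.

By the power rule, an antiderivative is F(x) = x**6/3 + 3*x**5/5 + 5*x**4/4 - 3*x**2/2.
Then F(4) - F(1) = (34136/15) - (41/60) = 45501/20.

45501/20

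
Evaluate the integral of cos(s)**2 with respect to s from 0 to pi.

pi/2

Use the identity cos^2(s) = (1 + cos(2*s))/2.
An antiderivative is F(s) = s/2 + sin(2*s)/4.
Then F(pi) - F(0) = (pi/2) - (0) = pi/2.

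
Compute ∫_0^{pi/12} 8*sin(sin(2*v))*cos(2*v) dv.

4 - 4*cos(1/2)

Let u = sin(2*v), so du = 2*cos(2*v) dv. When v = 0, u = 0; when v = pi/12, u = 1/2.
The integral becomes 4·∫ sin(u) du from 0 to 1/2, with antiderivative -4*cos(u).
Back in v: F(v) = -4*cos(sin(2*v)).
Then F(pi/12) - F(0) = (-4*cos(1/2)) - (-4) = 4 - 4*cos(1/2).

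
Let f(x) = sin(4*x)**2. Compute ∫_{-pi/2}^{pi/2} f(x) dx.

Use the identity sin^2(4*x) = (1 - cos(8*x))/2.
An antiderivative is F(x) = x/2 - sin(8*x)/16.
Then F(pi/2) - F(-pi/2) = (pi/4) - (-pi/4) = pi/2.

pi/2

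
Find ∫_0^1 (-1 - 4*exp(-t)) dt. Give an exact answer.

An antiderivative is F(t) = -t + 4*exp(-t).
Then F(1) - F(0) = (-1 + 4*exp(-1)) - (4) = -5 + 4*exp(-1).

-5 + 4*exp(-1)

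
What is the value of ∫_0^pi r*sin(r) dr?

Integrate by parts once (u = r, dv = sin(r) dr).
An antiderivative is F(r) = -r*cos(r) + sin(r).
Then F(pi) - F(0) = (pi) - (0) = pi.

pi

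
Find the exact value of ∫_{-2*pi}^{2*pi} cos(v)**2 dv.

2*pi

Use the identity cos^2(v) = (1 + cos(2*v))/2.
An antiderivative is F(v) = v/2 + sin(2*v)/4.
Then F(2*pi) - F(-2*pi) = (pi) - (-pi) = 2*pi.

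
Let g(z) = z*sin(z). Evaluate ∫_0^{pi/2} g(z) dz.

1

Integrate by parts once (u = z, dv = sin(z) dz).
An antiderivative is F(z) = -z*cos(z) + sin(z).
Then F(pi/2) - F(0) = (1) - (0) = 1.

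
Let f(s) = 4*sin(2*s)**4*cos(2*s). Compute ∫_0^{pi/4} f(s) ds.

2/5

Let u = sin(2*s), so du = 2*cos(2*s) ds. When s = 0, u = 0; when s = pi/4, u = 1.
The integral becomes 2·∫ u**4 du from 0 to 1, with antiderivative 2*u**5/5.
Back in s: F(s) = 2*sin(2*s)**5/5.
Then F(pi/4) - F(0) = (2/5) - (0) = 2/5.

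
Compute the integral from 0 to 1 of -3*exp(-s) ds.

-3 + 3*exp(-1)

An antiderivative is F(s) = 3*exp(-s).
Then F(1) - F(0) = (3*exp(-1)) - (3) = -3 + 3*exp(-1).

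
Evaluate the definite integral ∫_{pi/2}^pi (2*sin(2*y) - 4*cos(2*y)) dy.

An antiderivative is F(y) = -2*sin(2*y) - cos(2*y).
Then F(pi) - F(pi/2) = (-1) - (1) = -2.

-2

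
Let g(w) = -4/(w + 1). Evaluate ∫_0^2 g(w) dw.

-log(81)

An antiderivative is F(w) = -4*log(w + 1).
Then F(2) - F(0) = (-log(81)) - (0) = -log(81).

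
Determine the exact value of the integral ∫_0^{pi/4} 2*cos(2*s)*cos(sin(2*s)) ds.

Let u = sin(2*s), so du = 2*cos(2*s) ds. When s = 0, u = 0; when s = pi/4, u = 1.
The integral becomes ∫ cos(u) du from 0 to 1, with antiderivative sin(u).
Back in s: F(s) = sin(sin(2*s)).
Then F(pi/4) - F(0) = (sin(1)) - (0) = sin(1).

sin(1)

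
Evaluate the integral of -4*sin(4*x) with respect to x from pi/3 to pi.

3/2

An antiderivative is F(x) = cos(4*x).
Then F(pi) - F(pi/3) = (1) - (-1/2) = 3/2.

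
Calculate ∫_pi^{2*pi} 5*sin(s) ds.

-10

An antiderivative is F(s) = -5*cos(s).
Then F(2*pi) - F(pi) = (-5) - (5) = -10.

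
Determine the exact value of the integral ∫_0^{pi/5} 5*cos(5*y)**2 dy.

Use the identity cos^2(5*y) = (1 + cos(10*y))/2.
An antiderivative is F(y) = 5*y/2 + sin(10*y)/4.
Then F(pi/5) - F(0) = (pi/2) - (0) = pi/2.

pi/2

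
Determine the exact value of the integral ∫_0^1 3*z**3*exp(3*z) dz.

2/9 + 4*exp(3)/9

Integrate by parts 3 times (u = z^3, dv = 3*exp(3*z) dz).
An antiderivative is F(z) = (9*z**3 - 9*z**2 + 6*z - 2)*exp(3*z)/9.
Then F(1) - F(0) = (4*exp(3)/9) - (-2/9) = 2/9 + 4*exp(3)/9.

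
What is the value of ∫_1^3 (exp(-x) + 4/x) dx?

-exp(-3) + exp(-1) + 4*log(3)

An antiderivative is F(x) = 4*log(x) - exp(-x).
Then F(3) - F(1) = (-exp(-3) + 4*log(3)) - (-exp(-1)) = -exp(-3) + exp(-1) + 4*log(3).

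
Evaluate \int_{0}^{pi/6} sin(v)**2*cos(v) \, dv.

Let u = sin(v), so du = cos(v) dv. When v = 0, u = 0; when v = pi/6, u = 1/2.
The integral becomes ∫ u**2 du from 0 to 1/2, with antiderivative u**3/3.
Back in v: F(v) = sin(v)**3/3.
Then F(pi/6) - F(0) = (1/24) - (0) = 1/24.

1/24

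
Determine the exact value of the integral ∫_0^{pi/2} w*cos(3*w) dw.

-pi/6 - 1/9

Integrate by parts once (u = w, dv = cos(3*w) dw).
An antiderivative is F(w) = w*sin(3*w)/3 + cos(3*w)/9.
Then F(pi/2) - F(0) = (-pi/6) - (1/9) = -pi/6 - 1/9.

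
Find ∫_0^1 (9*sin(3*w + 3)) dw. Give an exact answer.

3*cos(3) - 3*cos(6)

Let u = 3*w + 3, so du = 3 dw. When w = 0, u = 3; when w = 1, u = 6.
The integral becomes 3·∫ sin(u) du from 3 to 6, with antiderivative -3*cos(u).
Back in w: F(w) = -3*cos(3*w + 3).
Then F(1) - F(0) = (-3*cos(6)) - (-3*cos(3)) = 3*cos(3) - 3*cos(6).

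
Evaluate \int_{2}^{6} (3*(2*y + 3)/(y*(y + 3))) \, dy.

-3*log(5) + 9*log(3)

Factor the denominator: y**2 + 3*y = (y + 3)y.
Partial fractions: 3*(2*y + 3)/(y*(y + 3)) = 3/(y + 3) + 3/y.
An antiderivative is F(y) = 3*log(y) + 3*log(y + 3).
Then F(6) - F(2) = (3*log(2) + 9*log(3)) - (3*log(2) + 3*log(5)) = -3*log(5) + 9*log(3).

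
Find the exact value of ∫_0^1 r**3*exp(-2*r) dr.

Integrate by parts 3 times (u = r^3, dv = exp(-2*r) dr).
An antiderivative is F(r) = (-4*r**3 - 6*r**2 - 6*r - 3)*exp(-2*r)/8.
Then F(1) - F(0) = (-19*exp(-2)/8) - (-3/8) = 3/8 - 19*exp(-2)/8.

3/8 - 19*exp(-2)/8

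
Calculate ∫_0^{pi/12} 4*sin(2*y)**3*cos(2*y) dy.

1/32

Let u = sin(2*y), so du = 2*cos(2*y) dy. When y = 0, u = 0; when y = pi/12, u = 1/2.
The integral becomes 2·∫ u**3 du from 0 to 1/2, with antiderivative u**4/2.
Back in y: F(y) = sin(2*y)**4/2.
Then F(pi/12) - F(0) = (1/32) - (0) = 1/32.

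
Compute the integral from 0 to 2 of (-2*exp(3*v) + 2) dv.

An antiderivative is F(v) = -2*exp(3*v)/3 + 2*v.
Then F(2) - F(0) = (4 - 2*exp(6)/3) - (-2/3) = 14/3 - 2*exp(6)/3.

14/3 - 2*exp(6)/3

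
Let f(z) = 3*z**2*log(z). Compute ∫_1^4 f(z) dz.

-21 + 128*log(2)

Integrate by parts once (u = ln z, dv = 3*z**2 dz).
An antiderivative is F(z) = z**3*(3*log(z) - 1)/3.
Then F(4) - F(1) = (-64/3 + 128*log(2)) - (-1/3) = -21 + 128*log(2).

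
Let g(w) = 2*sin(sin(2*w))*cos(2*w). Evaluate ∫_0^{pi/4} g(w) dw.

1 - cos(1)

Let u = sin(2*w), so du = 2*cos(2*w) dw. When w = 0, u = 0; when w = pi/4, u = 1.
The integral becomes ∫ sin(u) du from 0 to 1, with antiderivative -cos(u).
Back in w: F(w) = -cos(sin(2*w)).
Then F(pi/4) - F(0) = (-cos(1)) - (-1) = 1 - cos(1).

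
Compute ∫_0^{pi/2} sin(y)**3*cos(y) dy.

Let u = sin(y), so du = cos(y) dy. When y = 0, u = 0; when y = pi/2, u = 1.
The integral becomes ∫ u**3 du from 0 to 1, with antiderivative u**4/4.
Back in y: F(y) = sin(y)**4/4.
Then F(pi/2) - F(0) = (1/4) - (0) = 1/4.

1/4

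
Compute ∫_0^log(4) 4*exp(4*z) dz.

255

Let u = exp(z), so du = exp(z) dz. When z = 0, u = 1; when z = log(4), u = 4.
The integral becomes 4·∫ u**3 du from 1 to 4, with antiderivative u**4.
Back in z: F(z) = exp(4*z).
Then F(log(4)) - F(0) = (256) - (1) = 255.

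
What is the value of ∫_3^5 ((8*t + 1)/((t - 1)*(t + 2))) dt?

-5*log(5) + 3*log(2) + 5*log(7)

Factor the denominator: t**2 + t - 2 = (t + 2)(t - 1).
Partial fractions: (8*t + 1)/((t - 1)*(t + 2)) = 5/(t + 2) + 3/(t - 1).
An antiderivative is F(t) = 3*log(t - 1) + 5*log(t + 2).
Then F(5) - F(3) = (6*log(2) + 5*log(7)) - (3*log(2) + 5*log(5)) = -5*log(5) + 3*log(2) + 5*log(7).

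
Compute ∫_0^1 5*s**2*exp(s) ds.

Integrate by parts twice (u = s^2, dv = 5*exp(s) ds).
An antiderivative is F(s) = (5*s**2 - 10*s + 10)*exp(s).
Then F(1) - F(0) = (5*E) - (10) = -10 + 5*E.

-10 + 5*E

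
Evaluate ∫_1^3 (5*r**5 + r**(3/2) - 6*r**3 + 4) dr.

18*sqrt(3)/5 + 7414/15

By the power rule, an antiderivative is F(r) = 5*r**6/6 + 2*r**(5/2)/5 - 3*r**4/2 + 4*r.
Then F(3) - F(1) = (18*sqrt(3)/5 + 498) - (56/15) = 18*sqrt(3)/5 + 7414/15.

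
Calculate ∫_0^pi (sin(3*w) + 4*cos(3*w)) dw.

An antiderivative is F(w) = 4*sin(3*w)/3 - cos(3*w)/3.
Then F(pi) - F(0) = (1/3) - (-1/3) = 2/3.

2/3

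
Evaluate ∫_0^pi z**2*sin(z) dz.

-4 + pi**2

Integrate by parts twice (u = z^2, dv = sin(z) dz).
An antiderivative is F(z) = -z**2*cos(z) + 2*z*sin(z) + 2*cos(z).
Then F(pi) - F(0) = (-2 + pi**2) - (2) = -4 + pi**2.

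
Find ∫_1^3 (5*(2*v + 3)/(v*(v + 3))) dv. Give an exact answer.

-5*log(2) + 10*log(3)

Factor the denominator: v**2 + 3*v = (v + 3)v.
Partial fractions: 5*(2*v + 3)/(v*(v + 3)) = 5/(v + 3) + 5/v.
An antiderivative is F(v) = 5*log(v) + 5*log(v + 3).
Then F(3) - F(1) = (5*log(2) + 10*log(3)) - (10*log(2)) = -5*log(2) + 10*log(3).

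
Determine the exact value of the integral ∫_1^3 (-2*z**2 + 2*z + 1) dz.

-22/3

By the power rule, an antiderivative is F(z) = -2*z**3/3 + z**2 + z.
Then F(3) - F(1) = (-6) - (4/3) = -22/3.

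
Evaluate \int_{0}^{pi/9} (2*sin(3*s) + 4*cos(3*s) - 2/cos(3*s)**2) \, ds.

An antiderivative is F(s) = 4*sin(3*s)/3 - 2*cos(3*s)/3 - 2*tan(3*s)/3.
Then F(pi/9) - F(0) = (-1/3) - (-2/3) = 1/3.

1/3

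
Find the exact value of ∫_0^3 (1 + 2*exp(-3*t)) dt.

11/3 - 2*exp(-9)/3

An antiderivative is F(t) = t - 2*exp(-3*t)/3.
Then F(3) - F(0) = (3 - 2*exp(-9)/3) - (-2/3) = 11/3 - 2*exp(-9)/3.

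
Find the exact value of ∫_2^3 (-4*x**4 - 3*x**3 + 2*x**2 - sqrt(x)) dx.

By the power rule, an antiderivative is F(x) = -4*x**5/5 - 3*x**4/4 - 2*x**(3/2)/3 + 2*x**3/3.
Then F(3) - F(2) = (-4743/20 - 2*sqrt(3)) - (-484/15 - 4*sqrt(2)/3) = -12293/60 - 2*sqrt(3) + 4*sqrt(2)/3.

-12293/60 - 2*sqrt(3) + 4*sqrt(2)/3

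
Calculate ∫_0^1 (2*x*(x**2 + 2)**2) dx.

Let u = x**2 + 2, so du = 2*x dx. When x = 0, u = 2; when x = 1, u = 3.
The integral becomes ∫ u**2 du from 2 to 3, with antiderivative u**3/3.
Back in x: F(x) = (x**2 + 2)**3/3.
Then F(1) - F(0) = (9) - (8/3) = 19/3.

19/3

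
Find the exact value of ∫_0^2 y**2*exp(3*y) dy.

Integrate by parts twice (u = y^2, dv = exp(3*y) dy).
An antiderivative is F(y) = (9*y**2 - 6*y + 2)*exp(3*y)/27.
Then F(2) - F(0) = (26*exp(6)/27) - (2/27) = -2/27 + 26*exp(6)/27.

-2/27 + 26*exp(6)/27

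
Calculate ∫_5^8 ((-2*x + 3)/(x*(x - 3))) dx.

-log(4)

Factor the denominator: x**2 - 3*x = x(x - 3).
Partial fractions: (-2*x + 3)/(x*(x - 3)) = -1/x - 1/(x - 3).
An antiderivative is F(x) = -log(x) - log(x - 3).
Then F(8) - F(5) = (-log(40)) - (-log(10)) = -log(4).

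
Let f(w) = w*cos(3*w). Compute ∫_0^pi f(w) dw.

-2/9

Integrate by parts once (u = w, dv = cos(3*w) dw).
An antiderivative is F(w) = w*sin(3*w)/3 + cos(3*w)/9.
Then F(pi) - F(0) = (-1/9) - (1/9) = -2/9.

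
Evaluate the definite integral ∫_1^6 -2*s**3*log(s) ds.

Integrate by parts once (u = ln s, dv = -2*s**3 ds).
An antiderivative is F(s) = -s**4*(4*log(s) - 1)/8.
Then F(6) - F(1) = (-648*log(3) - 648*log(2) + 162) - (1/8) = -648*log(3) - 648*log(2) + 1295/8.

-648*log(3) - 648*log(2) + 1295/8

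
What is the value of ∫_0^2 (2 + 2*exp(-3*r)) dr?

14/3 - 2*exp(-6)/3

An antiderivative is F(r) = 2*r - 2*exp(-3*r)/3.
Then F(2) - F(0) = (4 - 2*exp(-6)/3) - (-2/3) = 14/3 - 2*exp(-6)/3.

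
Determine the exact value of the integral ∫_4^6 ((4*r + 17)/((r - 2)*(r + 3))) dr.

-2*log(3) + log(7) + 5*log(2)

Factor the denominator: r**2 + r - 6 = (r + 3)(r - 2).
Partial fractions: (4*r + 17)/((r - 2)*(r + 3)) = -1/(r + 3) + 5/(r - 2).
An antiderivative is F(r) = 5*log(r - 2) - log(r + 3).
Then F(6) - F(4) = (-2*log(3) + 10*log(2)) - (log(32/7)) = -2*log(3) + log(7) + 5*log(2).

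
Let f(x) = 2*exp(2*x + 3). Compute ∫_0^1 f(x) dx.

-exp(3) + exp(5)

Let u = 2*x + 3, so du = 2 dx. When x = 0, u = 3; when x = 1, u = 5.
The integral becomes ∫ exp(u) du from 3 to 5, with antiderivative exp(u).
Back in x: F(x) = exp(2*x + 3).
Then F(1) - F(0) = (exp(5)) - (exp(3)) = -exp(3) + exp(5).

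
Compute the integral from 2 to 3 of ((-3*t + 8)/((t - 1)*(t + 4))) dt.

Factor the denominator: t**2 + 3*t - 4 = (t + 4)(t - 1).
Partial fractions: (-3*t + 8)/((t - 1)*(t + 4)) = -4/(t + 4) + 1/(t - 1).
An antiderivative is F(t) = log(t - 1) - 4*log(t + 4).
Then F(3) - F(2) = (-4*log(7) + log(2)) - (-4*log(3) - 4*log(2)) = -4*log(7) + 5*log(2) + 4*log(3).

-4*log(7) + 5*log(2) + 4*log(3)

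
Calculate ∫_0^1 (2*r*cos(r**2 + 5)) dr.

sin(6) - sin(5)

Let u = r**2 + 5, so du = 2*r dr. When r = 0, u = 5; when r = 1, u = 6.
The integral becomes ∫ cos(u) du from 5 to 6, with antiderivative sin(u).
Back in r: F(r) = sin(r**2 + 5).
Then F(1) - F(0) = (sin(6)) - (sin(5)) = sin(6) - sin(5).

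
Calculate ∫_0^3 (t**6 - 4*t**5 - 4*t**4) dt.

By the power rule, an antiderivative is F(t) = t**7/7 - 2*t**6/3 - 4*t**5/5.
Then F(3) - F(0) = (-12879/35) - (0) = -12879/35.

-12879/35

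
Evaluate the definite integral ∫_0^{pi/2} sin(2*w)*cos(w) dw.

Use the identity sin(2*w)cos(w) = [sin(3*w) + sin(w)]/2.
An antiderivative is F(w) = -cos(w)/2 - cos(3*w)/6.
Then F(pi/2) - F(0) = (0) - (-2/3) = 2/3.

2/3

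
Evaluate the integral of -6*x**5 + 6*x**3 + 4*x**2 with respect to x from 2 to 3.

By the power rule, an antiderivative is F(x) = -x**6 + 3*x**4/2 + 4*x**3/3.
Then F(3) - F(2) = (-1143/2) - (-88/3) = -3253/6.

-3253/6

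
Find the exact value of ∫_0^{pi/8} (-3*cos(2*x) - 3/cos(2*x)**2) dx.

An antiderivative is F(x) = -3*sin(2*x)/2 - 3*tan(2*x)/2.
Then F(pi/8) - F(0) = (-3/2 - 3*sqrt(2)/4) - (0) = -3/2 - 3*sqrt(2)/4.

-3/2 - 3*sqrt(2)/4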